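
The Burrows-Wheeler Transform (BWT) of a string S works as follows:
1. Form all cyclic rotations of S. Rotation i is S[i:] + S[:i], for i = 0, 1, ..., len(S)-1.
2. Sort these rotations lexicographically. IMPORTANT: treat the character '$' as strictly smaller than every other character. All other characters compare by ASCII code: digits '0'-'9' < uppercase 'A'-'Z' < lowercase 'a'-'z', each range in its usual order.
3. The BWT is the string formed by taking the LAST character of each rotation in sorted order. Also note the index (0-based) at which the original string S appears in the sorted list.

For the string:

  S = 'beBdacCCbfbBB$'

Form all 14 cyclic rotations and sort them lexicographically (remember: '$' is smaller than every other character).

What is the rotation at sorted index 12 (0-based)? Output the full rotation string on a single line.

All 14 rotations (rotation i = S[i:]+S[:i]):
  rot[0] = beBdacCCbfbBB$
  rot[1] = eBdacCCbfbBB$b
  rot[2] = BdacCCbfbBB$be
  rot[3] = dacCCbfbBB$beB
  rot[4] = acCCbfbBB$beBd
  rot[5] = cCCbfbBB$beBda
  rot[6] = CCbfbBB$beBdac
  rot[7] = CbfbBB$beBdacC
  rot[8] = bfbBB$beBdacCC
  rot[9] = fbBB$beBdacCCb
  rot[10] = bBB$beBdacCCbf
  rot[11] = BB$beBdacCCbfb
  rot[12] = B$beBdacCCbfbB
  rot[13] = $beBdacCCbfbBB
Sorted (with $ < everything):
  sorted[0] = $beBdacCCbfbBB
  sorted[1] = B$beBdacCCbfbB
  sorted[2] = BB$beBdacCCbfb
  sorted[3] = BdacCCbfbBB$be
  sorted[4] = CCbfbBB$beBdac
  sorted[5] = CbfbBB$beBdacC
  sorted[6] = acCCbfbBB$beBd
  sorted[7] = bBB$beBdacCCbf
  sorted[8] = beBdacCCbfbBB$
  sorted[9] = bfbBB$beBdacCC
  sorted[10] = cCCbfbBB$beBda
  sorted[11] = dacCCbfbBB$beB
  sorted[12] = eBdacCCbfbBB$b
  sorted[13] = fbBB$beBdacCCb
sorted[12] = eBdacCCbfbBB$b

Answer: eBdacCCbfbBB$b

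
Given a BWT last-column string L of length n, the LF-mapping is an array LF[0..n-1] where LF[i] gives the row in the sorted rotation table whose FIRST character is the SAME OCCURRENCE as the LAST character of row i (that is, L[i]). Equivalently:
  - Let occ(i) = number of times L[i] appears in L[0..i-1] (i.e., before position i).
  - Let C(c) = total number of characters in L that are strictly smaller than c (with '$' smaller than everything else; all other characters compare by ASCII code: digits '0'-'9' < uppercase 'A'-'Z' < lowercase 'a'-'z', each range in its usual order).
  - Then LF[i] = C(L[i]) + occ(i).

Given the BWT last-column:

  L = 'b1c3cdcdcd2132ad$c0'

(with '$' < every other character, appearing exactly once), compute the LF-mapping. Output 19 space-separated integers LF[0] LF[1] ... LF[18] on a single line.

Char counts: '$':1, '0':1, '1':2, '2':2, '3':2, 'a':1, 'b':1, 'c':5, 'd':4
C (first-col start): C('$')=0, C('0')=1, C('1')=2, C('2')=4, C('3')=6, C('a')=8, C('b')=9, C('c')=10, C('d')=15
L[0]='b': occ=0, LF[0]=C('b')+0=9+0=9
L[1]='1': occ=0, LF[1]=C('1')+0=2+0=2
L[2]='c': occ=0, LF[2]=C('c')+0=10+0=10
L[3]='3': occ=0, LF[3]=C('3')+0=6+0=6
L[4]='c': occ=1, LF[4]=C('c')+1=10+1=11
L[5]='d': occ=0, LF[5]=C('d')+0=15+0=15
L[6]='c': occ=2, LF[6]=C('c')+2=10+2=12
L[7]='d': occ=1, LF[7]=C('d')+1=15+1=16
L[8]='c': occ=3, LF[8]=C('c')+3=10+3=13
L[9]='d': occ=2, LF[9]=C('d')+2=15+2=17
L[10]='2': occ=0, LF[10]=C('2')+0=4+0=4
L[11]='1': occ=1, LF[11]=C('1')+1=2+1=3
L[12]='3': occ=1, LF[12]=C('3')+1=6+1=7
L[13]='2': occ=1, LF[13]=C('2')+1=4+1=5
L[14]='a': occ=0, LF[14]=C('a')+0=8+0=8
L[15]='d': occ=3, LF[15]=C('d')+3=15+3=18
L[16]='$': occ=0, LF[16]=C('$')+0=0+0=0
L[17]='c': occ=4, LF[17]=C('c')+4=10+4=14
L[18]='0': occ=0, LF[18]=C('0')+0=1+0=1

Answer: 9 2 10 6 11 15 12 16 13 17 4 3 7 5 8 18 0 14 1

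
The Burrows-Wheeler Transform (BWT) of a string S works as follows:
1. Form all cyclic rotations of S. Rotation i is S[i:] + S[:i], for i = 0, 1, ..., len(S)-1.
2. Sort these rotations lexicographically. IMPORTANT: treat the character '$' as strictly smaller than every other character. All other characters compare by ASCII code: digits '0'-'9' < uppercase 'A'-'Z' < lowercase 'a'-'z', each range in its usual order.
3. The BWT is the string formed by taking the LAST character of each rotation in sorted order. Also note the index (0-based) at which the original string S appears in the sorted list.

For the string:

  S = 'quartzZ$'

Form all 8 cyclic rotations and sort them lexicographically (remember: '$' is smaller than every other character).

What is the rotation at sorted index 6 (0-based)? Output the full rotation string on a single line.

Answer: uartzZ$q

Derivation:
All 8 rotations (rotation i = S[i:]+S[:i]):
  rot[0] = quartzZ$
  rot[1] = uartzZ$q
  rot[2] = artzZ$qu
  rot[3] = rtzZ$qua
  rot[4] = tzZ$quar
  rot[5] = zZ$quart
  rot[6] = Z$quartz
  rot[7] = $quartzZ
Sorted (with $ < everything):
  sorted[0] = $quartzZ
  sorted[1] = Z$quartz
  sorted[2] = artzZ$qu
  sorted[3] = quartzZ$
  sorted[4] = rtzZ$qua
  sorted[5] = tzZ$quar
  sorted[6] = uartzZ$q
  sorted[7] = zZ$quart
sorted[6] = uartzZ$q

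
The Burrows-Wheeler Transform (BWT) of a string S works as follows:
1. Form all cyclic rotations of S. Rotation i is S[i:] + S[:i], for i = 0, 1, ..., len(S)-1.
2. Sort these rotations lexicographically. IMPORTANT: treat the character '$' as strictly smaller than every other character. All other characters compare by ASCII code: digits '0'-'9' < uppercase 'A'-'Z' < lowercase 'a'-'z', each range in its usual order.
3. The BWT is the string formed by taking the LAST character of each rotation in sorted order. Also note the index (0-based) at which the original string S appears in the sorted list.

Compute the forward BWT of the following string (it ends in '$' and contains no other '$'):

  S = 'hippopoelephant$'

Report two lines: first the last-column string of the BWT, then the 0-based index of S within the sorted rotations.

Answer: tholp$heappeopin
5

Derivation:
All 16 rotations (rotation i = S[i:]+S[:i]):
  rot[0] = hippopoelephant$
  rot[1] = ippopoelephant$h
  rot[2] = ppopoelephant$hi
  rot[3] = popoelephant$hip
  rot[4] = opoelephant$hipp
  rot[5] = poelephant$hippo
  rot[6] = oelephant$hippop
  rot[7] = elephant$hippopo
  rot[8] = lephant$hippopoe
  rot[9] = ephant$hippopoel
  rot[10] = phant$hippopoele
  rot[11] = hant$hippopoelep
  rot[12] = ant$hippopoeleph
  rot[13] = nt$hippopoelepha
  rot[14] = t$hippopoelephan
  rot[15] = $hippopoelephant
Sorted (with $ < everything):
  sorted[0] = $hippopoelephant  (last char: 't')
  sorted[1] = ant$hippopoeleph  (last char: 'h')
  sorted[2] = elephant$hippopo  (last char: 'o')
  sorted[3] = ephant$hippopoel  (last char: 'l')
  sorted[4] = hant$hippopoelep  (last char: 'p')
  sorted[5] = hippopoelephant$  (last char: '$')
  sorted[6] = ippopoelephant$h  (last char: 'h')
  sorted[7] = lephant$hippopoe  (last char: 'e')
  sorted[8] = nt$hippopoelepha  (last char: 'a')
  sorted[9] = oelephant$hippop  (last char: 'p')
  sorted[10] = opoelephant$hipp  (last char: 'p')
  sorted[11] = phant$hippopoele  (last char: 'e')
  sorted[12] = poelephant$hippo  (last char: 'o')
  sorted[13] = popoelephant$hip  (last char: 'p')
  sorted[14] = ppopoelephant$hi  (last char: 'i')
  sorted[15] = t$hippopoelephan  (last char: 'n')
Last column: tholp$heappeopin
Original string S is at sorted index 5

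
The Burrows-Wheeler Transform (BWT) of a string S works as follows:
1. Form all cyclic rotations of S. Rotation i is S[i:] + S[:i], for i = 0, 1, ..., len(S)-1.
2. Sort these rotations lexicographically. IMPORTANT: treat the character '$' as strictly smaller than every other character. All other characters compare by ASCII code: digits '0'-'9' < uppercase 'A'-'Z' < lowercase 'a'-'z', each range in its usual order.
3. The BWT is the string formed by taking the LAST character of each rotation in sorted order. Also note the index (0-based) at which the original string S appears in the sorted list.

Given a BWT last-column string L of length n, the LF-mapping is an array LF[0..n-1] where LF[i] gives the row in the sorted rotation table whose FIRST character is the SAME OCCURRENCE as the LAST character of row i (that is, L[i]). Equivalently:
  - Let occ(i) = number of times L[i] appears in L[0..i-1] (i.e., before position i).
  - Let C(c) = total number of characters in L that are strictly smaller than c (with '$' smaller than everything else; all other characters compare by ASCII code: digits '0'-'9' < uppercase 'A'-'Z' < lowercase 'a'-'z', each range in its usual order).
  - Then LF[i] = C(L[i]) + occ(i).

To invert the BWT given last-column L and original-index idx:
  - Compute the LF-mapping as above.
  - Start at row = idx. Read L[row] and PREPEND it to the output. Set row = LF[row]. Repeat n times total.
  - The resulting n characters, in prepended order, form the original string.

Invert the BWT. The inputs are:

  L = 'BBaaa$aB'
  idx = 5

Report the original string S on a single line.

LF mapping: 1 2 4 5 6 0 7 3
Walk LF starting at row 5, prepending L[row]:
  step 1: row=5, L[5]='$', prepend. Next row=LF[5]=0
  step 2: row=0, L[0]='B', prepend. Next row=LF[0]=1
  step 3: row=1, L[1]='B', prepend. Next row=LF[1]=2
  step 4: row=2, L[2]='a', prepend. Next row=LF[2]=4
  step 5: row=4, L[4]='a', prepend. Next row=LF[4]=6
  step 6: row=6, L[6]='a', prepend. Next row=LF[6]=7
  step 7: row=7, L[7]='B', prepend. Next row=LF[7]=3
  step 8: row=3, L[3]='a', prepend. Next row=LF[3]=5
Reversed output: aBaaaBB$

Answer: aBaaaBB$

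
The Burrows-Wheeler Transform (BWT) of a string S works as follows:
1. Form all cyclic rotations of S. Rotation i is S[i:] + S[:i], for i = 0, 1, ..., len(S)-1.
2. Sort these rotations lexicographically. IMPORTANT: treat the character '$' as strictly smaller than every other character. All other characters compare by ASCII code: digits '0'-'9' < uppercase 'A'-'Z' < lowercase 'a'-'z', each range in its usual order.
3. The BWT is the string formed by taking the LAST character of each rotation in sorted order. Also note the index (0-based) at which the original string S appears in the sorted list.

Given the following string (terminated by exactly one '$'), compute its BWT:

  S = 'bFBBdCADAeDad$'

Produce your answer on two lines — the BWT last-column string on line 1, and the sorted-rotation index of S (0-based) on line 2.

All 14 rotations (rotation i = S[i:]+S[:i]):
  rot[0] = bFBBdCADAeDad$
  rot[1] = FBBdCADAeDad$b
  rot[2] = BBdCADAeDad$bF
  rot[3] = BdCADAeDad$bFB
  rot[4] = dCADAeDad$bFBB
  rot[5] = CADAeDad$bFBBd
  rot[6] = ADAeDad$bFBBdC
  rot[7] = DAeDad$bFBBdCA
  rot[8] = AeDad$bFBBdCAD
  rot[9] = eDad$bFBBdCADA
  rot[10] = Dad$bFBBdCADAe
  rot[11] = ad$bFBBdCADAeD
  rot[12] = d$bFBBdCADAeDa
  rot[13] = $bFBBdCADAeDad
Sorted (with $ < everything):
  sorted[0] = $bFBBdCADAeDad  (last char: 'd')
  sorted[1] = ADAeDad$bFBBdC  (last char: 'C')
  sorted[2] = AeDad$bFBBdCAD  (last char: 'D')
  sorted[3] = BBdCADAeDad$bF  (last char: 'F')
  sorted[4] = BdCADAeDad$bFB  (last char: 'B')
  sorted[5] = CADAeDad$bFBBd  (last char: 'd')
  sorted[6] = DAeDad$bFBBdCA  (last char: 'A')
  sorted[7] = Dad$bFBBdCADAe  (last char: 'e')
  sorted[8] = FBBdCADAeDad$b  (last char: 'b')
  sorted[9] = ad$bFBBdCADAeD  (last char: 'D')
  sorted[10] = bFBBdCADAeDad$  (last char: '$')
  sorted[11] = d$bFBBdCADAeDa  (last char: 'a')
  sorted[12] = dCADAeDad$bFBB  (last char: 'B')
  sorted[13] = eDad$bFBBdCADA  (last char: 'A')
Last column: dCDFBdAebD$aBA
Original string S is at sorted index 10

Answer: dCDFBdAebD$aBA
10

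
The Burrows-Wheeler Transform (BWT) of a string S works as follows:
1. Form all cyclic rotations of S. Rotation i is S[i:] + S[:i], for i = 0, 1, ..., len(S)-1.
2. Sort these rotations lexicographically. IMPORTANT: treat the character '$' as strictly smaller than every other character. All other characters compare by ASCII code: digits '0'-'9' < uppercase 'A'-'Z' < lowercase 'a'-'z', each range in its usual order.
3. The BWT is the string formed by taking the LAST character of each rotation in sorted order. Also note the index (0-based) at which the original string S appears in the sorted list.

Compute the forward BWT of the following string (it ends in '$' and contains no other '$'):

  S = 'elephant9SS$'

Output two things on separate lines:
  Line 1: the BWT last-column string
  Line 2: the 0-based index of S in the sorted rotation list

All 12 rotations (rotation i = S[i:]+S[:i]):
  rot[0] = elephant9SS$
  rot[1] = lephant9SS$e
  rot[2] = ephant9SS$el
  rot[3] = phant9SS$ele
  rot[4] = hant9SS$elep
  rot[5] = ant9SS$eleph
  rot[6] = nt9SS$elepha
  rot[7] = t9SS$elephan
  rot[8] = 9SS$elephant
  rot[9] = SS$elephant9
  rot[10] = S$elephant9S
  rot[11] = $elephant9SS
Sorted (with $ < everything):
  sorted[0] = $elephant9SS  (last char: 'S')
  sorted[1] = 9SS$elephant  (last char: 't')
  sorted[2] = S$elephant9S  (last char: 'S')
  sorted[3] = SS$elephant9  (last char: '9')
  sorted[4] = ant9SS$eleph  (last char: 'h')
  sorted[5] = elephant9SS$  (last char: '$')
  sorted[6] = ephant9SS$el  (last char: 'l')
  sorted[7] = hant9SS$elep  (last char: 'p')
  sorted[8] = lephant9SS$e  (last char: 'e')
  sorted[9] = nt9SS$elepha  (last char: 'a')
  sorted[10] = phant9SS$ele  (last char: 'e')
  sorted[11] = t9SS$elephan  (last char: 'n')
Last column: StS9h$lpeaen
Original string S is at sorted index 5

Answer: StS9h$lpeaen
5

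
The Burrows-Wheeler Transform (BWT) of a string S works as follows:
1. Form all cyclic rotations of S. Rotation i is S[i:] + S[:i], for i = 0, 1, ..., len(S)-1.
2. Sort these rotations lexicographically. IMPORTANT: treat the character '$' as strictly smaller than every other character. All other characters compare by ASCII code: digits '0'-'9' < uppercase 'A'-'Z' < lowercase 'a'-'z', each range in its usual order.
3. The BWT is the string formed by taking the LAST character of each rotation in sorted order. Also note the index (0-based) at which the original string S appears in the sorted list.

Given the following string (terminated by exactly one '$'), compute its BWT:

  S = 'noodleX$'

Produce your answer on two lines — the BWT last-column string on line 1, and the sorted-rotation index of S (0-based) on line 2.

Answer: Xeold$on
5

Derivation:
All 8 rotations (rotation i = S[i:]+S[:i]):
  rot[0] = noodleX$
  rot[1] = oodleX$n
  rot[2] = odleX$no
  rot[3] = dleX$noo
  rot[4] = leX$nood
  rot[5] = eX$noodl
  rot[6] = X$noodle
  rot[7] = $noodleX
Sorted (with $ < everything):
  sorted[0] = $noodleX  (last char: 'X')
  sorted[1] = X$noodle  (last char: 'e')
  sorted[2] = dleX$noo  (last char: 'o')
  sorted[3] = eX$noodl  (last char: 'l')
  sorted[4] = leX$nood  (last char: 'd')
  sorted[5] = noodleX$  (last char: '$')
  sorted[6] = odleX$no  (last char: 'o')
  sorted[7] = oodleX$n  (last char: 'n')
Last column: Xeold$on
Original string S is at sorted index 5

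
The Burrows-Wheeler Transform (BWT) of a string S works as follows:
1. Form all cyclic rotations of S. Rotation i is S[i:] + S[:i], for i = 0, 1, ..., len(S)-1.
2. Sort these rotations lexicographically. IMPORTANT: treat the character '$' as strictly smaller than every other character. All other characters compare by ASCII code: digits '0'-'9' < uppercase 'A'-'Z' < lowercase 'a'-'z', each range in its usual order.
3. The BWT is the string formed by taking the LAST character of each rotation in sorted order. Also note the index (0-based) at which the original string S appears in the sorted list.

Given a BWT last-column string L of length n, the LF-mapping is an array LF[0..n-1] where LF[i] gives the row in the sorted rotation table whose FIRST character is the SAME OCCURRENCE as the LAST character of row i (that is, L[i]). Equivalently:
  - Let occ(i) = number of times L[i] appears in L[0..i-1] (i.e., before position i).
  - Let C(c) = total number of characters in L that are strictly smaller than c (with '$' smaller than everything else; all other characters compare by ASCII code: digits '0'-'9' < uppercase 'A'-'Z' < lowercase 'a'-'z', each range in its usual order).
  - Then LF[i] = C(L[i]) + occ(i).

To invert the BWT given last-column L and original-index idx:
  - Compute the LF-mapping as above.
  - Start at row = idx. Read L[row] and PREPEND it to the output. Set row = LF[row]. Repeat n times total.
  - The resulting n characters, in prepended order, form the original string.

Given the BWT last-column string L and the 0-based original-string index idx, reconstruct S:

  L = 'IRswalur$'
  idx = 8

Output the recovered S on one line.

LF mapping: 1 2 6 8 3 4 7 5 0
Walk LF starting at row 8, prepending L[row]:
  step 1: row=8, L[8]='$', prepend. Next row=LF[8]=0
  step 2: row=0, L[0]='I', prepend. Next row=LF[0]=1
  step 3: row=1, L[1]='R', prepend. Next row=LF[1]=2
  step 4: row=2, L[2]='s', prepend. Next row=LF[2]=6
  step 5: row=6, L[6]='u', prepend. Next row=LF[6]=7
  step 6: row=7, L[7]='r', prepend. Next row=LF[7]=5
  step 7: row=5, L[5]='l', prepend. Next row=LF[5]=4
  step 8: row=4, L[4]='a', prepend. Next row=LF[4]=3
  step 9: row=3, L[3]='w', prepend. Next row=LF[3]=8
Reversed output: walrusRI$

Answer: walrusRI$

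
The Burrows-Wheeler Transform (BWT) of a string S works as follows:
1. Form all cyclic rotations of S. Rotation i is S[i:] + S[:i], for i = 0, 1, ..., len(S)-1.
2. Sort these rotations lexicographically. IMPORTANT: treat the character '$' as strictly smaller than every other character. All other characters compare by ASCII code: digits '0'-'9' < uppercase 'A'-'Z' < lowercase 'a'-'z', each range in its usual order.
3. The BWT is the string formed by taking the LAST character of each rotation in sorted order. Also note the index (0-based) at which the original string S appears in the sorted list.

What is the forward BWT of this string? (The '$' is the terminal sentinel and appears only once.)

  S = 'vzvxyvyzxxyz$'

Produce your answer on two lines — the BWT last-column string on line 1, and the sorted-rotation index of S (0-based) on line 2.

All 13 rotations (rotation i = S[i:]+S[:i]):
  rot[0] = vzvxyvyzxxyz$
  rot[1] = zvxyvyzxxyz$v
  rot[2] = vxyvyzxxyz$vz
  rot[3] = xyvyzxxyz$vzv
  rot[4] = yvyzxxyz$vzvx
  rot[5] = vyzxxyz$vzvxy
  rot[6] = yzxxyz$vzvxyv
  rot[7] = zxxyz$vzvxyvy
  rot[8] = xxyz$vzvxyvyz
  rot[9] = xyz$vzvxyvyzx
  rot[10] = yz$vzvxyvyzxx
  rot[11] = z$vzvxyvyzxxy
  rot[12] = $vzvxyvyzxxyz
Sorted (with $ < everything):
  sorted[0] = $vzvxyvyzxxyz  (last char: 'z')
  sorted[1] = vxyvyzxxyz$vz  (last char: 'z')
  sorted[2] = vyzxxyz$vzvxy  (last char: 'y')
  sorted[3] = vzvxyvyzxxyz$  (last char: '$')
  sorted[4] = xxyz$vzvxyvyz  (last char: 'z')
  sorted[5] = xyvyzxxyz$vzv  (last char: 'v')
  sorted[6] = xyz$vzvxyvyzx  (last char: 'x')
  sorted[7] = yvyzxxyz$vzvx  (last char: 'x')
  sorted[8] = yz$vzvxyvyzxx  (last char: 'x')
  sorted[9] = yzxxyz$vzvxyv  (last char: 'v')
  sorted[10] = z$vzvxyvyzxxy  (last char: 'y')
  sorted[11] = zvxyvyzxxyz$v  (last char: 'v')
  sorted[12] = zxxyz$vzvxyvy  (last char: 'y')
Last column: zzy$zvxxxvyvy
Original string S is at sorted index 3

Answer: zzy$zvxxxvyvy
3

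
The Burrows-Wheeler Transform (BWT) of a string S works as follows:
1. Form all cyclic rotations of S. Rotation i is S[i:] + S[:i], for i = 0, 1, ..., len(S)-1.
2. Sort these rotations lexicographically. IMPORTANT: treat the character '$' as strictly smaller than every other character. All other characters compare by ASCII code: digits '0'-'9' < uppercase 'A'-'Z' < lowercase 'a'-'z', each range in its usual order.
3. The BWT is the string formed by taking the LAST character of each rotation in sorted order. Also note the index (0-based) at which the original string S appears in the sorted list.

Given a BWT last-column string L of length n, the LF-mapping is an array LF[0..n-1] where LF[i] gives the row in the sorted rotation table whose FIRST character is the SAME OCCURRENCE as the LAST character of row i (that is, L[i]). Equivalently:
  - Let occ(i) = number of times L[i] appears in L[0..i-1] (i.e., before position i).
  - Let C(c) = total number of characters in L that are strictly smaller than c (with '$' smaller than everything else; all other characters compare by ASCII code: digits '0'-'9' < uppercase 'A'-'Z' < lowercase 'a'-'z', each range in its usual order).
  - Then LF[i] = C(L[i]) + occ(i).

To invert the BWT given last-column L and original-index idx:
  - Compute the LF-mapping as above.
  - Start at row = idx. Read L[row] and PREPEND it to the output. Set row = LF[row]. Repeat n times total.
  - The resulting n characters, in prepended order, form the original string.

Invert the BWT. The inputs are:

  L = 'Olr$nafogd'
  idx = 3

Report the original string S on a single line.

Answer: dragonflO$

Derivation:
LF mapping: 1 6 9 0 7 2 4 8 5 3
Walk LF starting at row 3, prepending L[row]:
  step 1: row=3, L[3]='$', prepend. Next row=LF[3]=0
  step 2: row=0, L[0]='O', prepend. Next row=LF[0]=1
  step 3: row=1, L[1]='l', prepend. Next row=LF[1]=6
  step 4: row=6, L[6]='f', prepend. Next row=LF[6]=4
  step 5: row=4, L[4]='n', prepend. Next row=LF[4]=7
  step 6: row=7, L[7]='o', prepend. Next row=LF[7]=8
  step 7: row=8, L[8]='g', prepend. Next row=LF[8]=5
  step 8: row=5, L[5]='a', prepend. Next row=LF[5]=2
  step 9: row=2, L[2]='r', prepend. Next row=LF[2]=9
  step 10: row=9, L[9]='d', prepend. Next row=LF[9]=3
Reversed output: dragonflO$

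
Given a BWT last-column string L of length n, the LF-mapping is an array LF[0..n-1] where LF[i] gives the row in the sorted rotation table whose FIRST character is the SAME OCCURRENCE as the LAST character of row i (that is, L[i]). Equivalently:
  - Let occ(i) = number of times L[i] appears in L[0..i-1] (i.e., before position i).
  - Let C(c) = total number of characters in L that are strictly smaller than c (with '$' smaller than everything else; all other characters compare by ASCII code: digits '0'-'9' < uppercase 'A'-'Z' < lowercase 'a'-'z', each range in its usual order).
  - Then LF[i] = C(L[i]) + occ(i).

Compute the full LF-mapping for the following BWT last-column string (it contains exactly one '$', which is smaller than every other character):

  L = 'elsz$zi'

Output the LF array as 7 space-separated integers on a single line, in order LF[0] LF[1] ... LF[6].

Answer: 1 3 4 5 0 6 2

Derivation:
Char counts: '$':1, 'e':1, 'i':1, 'l':1, 's':1, 'z':2
C (first-col start): C('$')=0, C('e')=1, C('i')=2, C('l')=3, C('s')=4, C('z')=5
L[0]='e': occ=0, LF[0]=C('e')+0=1+0=1
L[1]='l': occ=0, LF[1]=C('l')+0=3+0=3
L[2]='s': occ=0, LF[2]=C('s')+0=4+0=4
L[3]='z': occ=0, LF[3]=C('z')+0=5+0=5
L[4]='$': occ=0, LF[4]=C('$')+0=0+0=0
L[5]='z': occ=1, LF[5]=C('z')+1=5+1=6
L[6]='i': occ=0, LF[6]=C('i')+0=2+0=2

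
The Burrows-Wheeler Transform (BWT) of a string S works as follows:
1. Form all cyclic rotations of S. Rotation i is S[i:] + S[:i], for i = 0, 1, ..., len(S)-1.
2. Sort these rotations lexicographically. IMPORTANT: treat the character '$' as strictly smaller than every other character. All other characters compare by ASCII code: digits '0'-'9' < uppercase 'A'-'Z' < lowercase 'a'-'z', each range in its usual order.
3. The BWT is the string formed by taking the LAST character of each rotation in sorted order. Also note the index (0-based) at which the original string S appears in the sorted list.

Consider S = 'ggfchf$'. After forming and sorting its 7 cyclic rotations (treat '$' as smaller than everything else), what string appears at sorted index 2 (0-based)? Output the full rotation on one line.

All 7 rotations (rotation i = S[i:]+S[:i]):
  rot[0] = ggfchf$
  rot[1] = gfchf$g
  rot[2] = fchf$gg
  rot[3] = chf$ggf
  rot[4] = hf$ggfc
  rot[5] = f$ggfch
  rot[6] = $ggfchf
Sorted (with $ < everything):
  sorted[0] = $ggfchf
  sorted[1] = chf$ggf
  sorted[2] = f$ggfch
  sorted[3] = fchf$gg
  sorted[4] = gfchf$g
  sorted[5] = ggfchf$
  sorted[6] = hf$ggfc
sorted[2] = f$ggfch

Answer: f$ggfch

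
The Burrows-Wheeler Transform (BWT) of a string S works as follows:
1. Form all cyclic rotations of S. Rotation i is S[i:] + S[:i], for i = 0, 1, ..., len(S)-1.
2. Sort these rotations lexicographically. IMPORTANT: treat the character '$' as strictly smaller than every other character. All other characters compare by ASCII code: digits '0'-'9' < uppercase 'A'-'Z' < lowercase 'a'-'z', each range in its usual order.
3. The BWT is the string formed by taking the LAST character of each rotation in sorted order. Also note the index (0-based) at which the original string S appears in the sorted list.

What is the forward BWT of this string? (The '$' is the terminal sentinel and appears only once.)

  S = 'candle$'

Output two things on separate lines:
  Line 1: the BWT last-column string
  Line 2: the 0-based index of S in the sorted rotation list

All 7 rotations (rotation i = S[i:]+S[:i]):
  rot[0] = candle$
  rot[1] = andle$c
  rot[2] = ndle$ca
  rot[3] = dle$can
  rot[4] = le$cand
  rot[5] = e$candl
  rot[6] = $candle
Sorted (with $ < everything):
  sorted[0] = $candle  (last char: 'e')
  sorted[1] = andle$c  (last char: 'c')
  sorted[2] = candle$  (last char: '$')
  sorted[3] = dle$can  (last char: 'n')
  sorted[4] = e$candl  (last char: 'l')
  sorted[5] = le$cand  (last char: 'd')
  sorted[6] = ndle$ca  (last char: 'a')
Last column: ec$nlda
Original string S is at sorted index 2

Answer: ec$nlda
2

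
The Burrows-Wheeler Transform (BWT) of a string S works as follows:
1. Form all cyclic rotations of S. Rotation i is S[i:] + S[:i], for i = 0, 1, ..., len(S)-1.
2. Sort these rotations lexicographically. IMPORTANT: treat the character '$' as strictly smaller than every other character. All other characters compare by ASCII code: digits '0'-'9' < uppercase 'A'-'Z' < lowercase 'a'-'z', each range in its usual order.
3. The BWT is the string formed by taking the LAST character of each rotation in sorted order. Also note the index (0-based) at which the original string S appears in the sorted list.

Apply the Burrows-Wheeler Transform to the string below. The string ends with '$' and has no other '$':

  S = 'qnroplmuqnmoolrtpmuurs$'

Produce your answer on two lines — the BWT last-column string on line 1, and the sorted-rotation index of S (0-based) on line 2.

Answer: sponlpqqomrotu$nulrrmum
14

Derivation:
All 23 rotations (rotation i = S[i:]+S[:i]):
  rot[0] = qnroplmuqnmoolrtpmuurs$
  rot[1] = nroplmuqnmoolrtpmuurs$q
  rot[2] = roplmuqnmoolrtpmuurs$qn
  rot[3] = oplmuqnmoolrtpmuurs$qnr
  rot[4] = plmuqnmoolrtpmuurs$qnro
  rot[5] = lmuqnmoolrtpmuurs$qnrop
  rot[6] = muqnmoolrtpmuurs$qnropl
  rot[7] = uqnmoolrtpmuurs$qnroplm
  rot[8] = qnmoolrtpmuurs$qnroplmu
  rot[9] = nmoolrtpmuurs$qnroplmuq
  rot[10] = moolrtpmuurs$qnroplmuqn
  rot[11] = oolrtpmuurs$qnroplmuqnm
  rot[12] = olrtpmuurs$qnroplmuqnmo
  rot[13] = lrtpmuurs$qnroplmuqnmoo
  rot[14] = rtpmuurs$qnroplmuqnmool
  rot[15] = tpmuurs$qnroplmuqnmoolr
  rot[16] = pmuurs$qnroplmuqnmoolrt
  rot[17] = muurs$qnroplmuqnmoolrtp
  rot[18] = uurs$qnroplmuqnmoolrtpm
  rot[19] = urs$qnroplmuqnmoolrtpmu
  rot[20] = rs$qnroplmuqnmoolrtpmuu
  rot[21] = s$qnroplmuqnmoolrtpmuur
  rot[22] = $qnroplmuqnmoolrtpmuurs
Sorted (with $ < everything):
  sorted[0] = $qnroplmuqnmoolrtpmuurs  (last char: 's')
  sorted[1] = lmuqnmoolrtpmuurs$qnrop  (last char: 'p')
  sorted[2] = lrtpmuurs$qnroplmuqnmoo  (last char: 'o')
  sorted[3] = moolrtpmuurs$qnroplmuqn  (last char: 'n')
  sorted[4] = muqnmoolrtpmuurs$qnropl  (last char: 'l')
  sorted[5] = muurs$qnroplmuqnmoolrtp  (last char: 'p')
  sorted[6] = nmoolrtpmuurs$qnroplmuq  (last char: 'q')
  sorted[7] = nroplmuqnmoolrtpmuurs$q  (last char: 'q')
  sorted[8] = olrtpmuurs$qnroplmuqnmo  (last char: 'o')
  sorted[9] = oolrtpmuurs$qnroplmuqnm  (last char: 'm')
  sorted[10] = oplmuqnmoolrtpmuurs$qnr  (last char: 'r')
  sorted[11] = plmuqnmoolrtpmuurs$qnro  (last char: 'o')
  sorted[12] = pmuurs$qnroplmuqnmoolrt  (last char: 't')
  sorted[13] = qnmoolrtpmuurs$qnroplmu  (last char: 'u')
  sorted[14] = qnroplmuqnmoolrtpmuurs$  (last char: '$')
  sorted[15] = roplmuqnmoolrtpmuurs$qn  (last char: 'n')
  sorted[16] = rs$qnroplmuqnmoolrtpmuu  (last char: 'u')
  sorted[17] = rtpmuurs$qnroplmuqnmool  (last char: 'l')
  sorted[18] = s$qnroplmuqnmoolrtpmuur  (last char: 'r')
  sorted[19] = tpmuurs$qnroplmuqnmoolr  (last char: 'r')
  sorted[20] = uqnmoolrtpmuurs$qnroplm  (last char: 'm')
  sorted[21] = urs$qnroplmuqnmoolrtpmu  (last char: 'u')
  sorted[22] = uurs$qnroplmuqnmoolrtpm  (last char: 'm')
Last column: sponlpqqomrotu$nulrrmum
Original string S is at sorted index 14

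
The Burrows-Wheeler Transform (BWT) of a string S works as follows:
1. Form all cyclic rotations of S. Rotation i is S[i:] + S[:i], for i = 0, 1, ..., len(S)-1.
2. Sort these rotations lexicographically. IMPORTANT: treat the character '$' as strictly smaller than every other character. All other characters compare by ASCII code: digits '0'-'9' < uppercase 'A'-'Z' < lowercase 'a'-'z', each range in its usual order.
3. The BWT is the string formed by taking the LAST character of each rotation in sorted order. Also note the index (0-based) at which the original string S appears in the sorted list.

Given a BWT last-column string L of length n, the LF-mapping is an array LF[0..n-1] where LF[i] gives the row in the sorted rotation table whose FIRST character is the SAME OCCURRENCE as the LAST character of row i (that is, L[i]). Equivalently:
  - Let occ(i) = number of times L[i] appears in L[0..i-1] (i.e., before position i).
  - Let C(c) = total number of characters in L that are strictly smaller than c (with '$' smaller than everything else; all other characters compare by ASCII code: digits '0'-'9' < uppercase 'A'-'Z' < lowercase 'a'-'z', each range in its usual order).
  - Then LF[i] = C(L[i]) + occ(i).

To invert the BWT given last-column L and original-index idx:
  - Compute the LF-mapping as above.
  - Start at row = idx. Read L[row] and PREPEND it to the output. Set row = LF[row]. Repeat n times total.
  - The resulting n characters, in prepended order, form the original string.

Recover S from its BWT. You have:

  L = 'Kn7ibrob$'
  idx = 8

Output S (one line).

Answer: ribbon7K$

Derivation:
LF mapping: 2 6 1 5 3 8 7 4 0
Walk LF starting at row 8, prepending L[row]:
  step 1: row=8, L[8]='$', prepend. Next row=LF[8]=0
  step 2: row=0, L[0]='K', prepend. Next row=LF[0]=2
  step 3: row=2, L[2]='7', prepend. Next row=LF[2]=1
  step 4: row=1, L[1]='n', prepend. Next row=LF[1]=6
  step 5: row=6, L[6]='o', prepend. Next row=LF[6]=7
  step 6: row=7, L[7]='b', prepend. Next row=LF[7]=4
  step 7: row=4, L[4]='b', prepend. Next row=LF[4]=3
  step 8: row=3, L[3]='i', prepend. Next row=LF[3]=5
  step 9: row=5, L[5]='r', prepend. Next row=LF[5]=8
Reversed output: ribbon7K$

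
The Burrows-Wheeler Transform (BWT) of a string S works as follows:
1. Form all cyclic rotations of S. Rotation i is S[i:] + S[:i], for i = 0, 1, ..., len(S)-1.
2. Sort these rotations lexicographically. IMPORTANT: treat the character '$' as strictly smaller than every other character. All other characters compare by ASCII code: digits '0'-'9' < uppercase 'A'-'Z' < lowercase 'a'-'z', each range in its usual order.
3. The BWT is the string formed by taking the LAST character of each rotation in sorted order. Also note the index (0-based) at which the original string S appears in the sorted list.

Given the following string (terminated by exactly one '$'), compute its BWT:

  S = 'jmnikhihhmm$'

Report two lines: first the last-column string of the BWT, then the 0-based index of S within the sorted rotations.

Answer: mikhhn$imhjm
6

Derivation:
All 12 rotations (rotation i = S[i:]+S[:i]):
  rot[0] = jmnikhihhmm$
  rot[1] = mnikhihhmm$j
  rot[2] = nikhihhmm$jm
  rot[3] = ikhihhmm$jmn
  rot[4] = khihhmm$jmni
  rot[5] = hihhmm$jmnik
  rot[6] = ihhmm$jmnikh
  rot[7] = hhmm$jmnikhi
  rot[8] = hmm$jmnikhih
  rot[9] = mm$jmnikhihh
  rot[10] = m$jmnikhihhm
  rot[11] = $jmnikhihhmm
Sorted (with $ < everything):
  sorted[0] = $jmnikhihhmm  (last char: 'm')
  sorted[1] = hhmm$jmnikhi  (last char: 'i')
  sorted[2] = hihhmm$jmnik  (last char: 'k')
  sorted[3] = hmm$jmnikhih  (last char: 'h')
  sorted[4] = ihhmm$jmnikh  (last char: 'h')
  sorted[5] = ikhihhmm$jmn  (last char: 'n')
  sorted[6] = jmnikhihhmm$  (last char: '$')
  sorted[7] = khihhmm$jmni  (last char: 'i')
  sorted[8] = m$jmnikhihhm  (last char: 'm')
  sorted[9] = mm$jmnikhihh  (last char: 'h')
  sorted[10] = mnikhihhmm$j  (last char: 'j')
  sorted[11] = nikhihhmm$jm  (last char: 'm')
Last column: mikhhn$imhjm
Original string S is at sorted index 6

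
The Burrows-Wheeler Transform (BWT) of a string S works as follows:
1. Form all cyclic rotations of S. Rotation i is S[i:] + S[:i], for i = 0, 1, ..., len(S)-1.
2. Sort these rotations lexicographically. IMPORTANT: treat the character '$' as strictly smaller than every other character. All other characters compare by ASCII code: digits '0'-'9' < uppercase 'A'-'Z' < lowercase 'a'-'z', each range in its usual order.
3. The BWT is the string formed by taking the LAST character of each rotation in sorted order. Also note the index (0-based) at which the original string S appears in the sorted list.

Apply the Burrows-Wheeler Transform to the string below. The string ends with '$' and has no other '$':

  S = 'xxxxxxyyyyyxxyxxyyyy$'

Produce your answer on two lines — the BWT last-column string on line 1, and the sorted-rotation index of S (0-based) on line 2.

All 21 rotations (rotation i = S[i:]+S[:i]):
  rot[0] = xxxxxxyyyyyxxyxxyyyy$
  rot[1] = xxxxxyyyyyxxyxxyyyy$x
  rot[2] = xxxxyyyyyxxyxxyyyy$xx
  rot[3] = xxxyyyyyxxyxxyyyy$xxx
  rot[4] = xxyyyyyxxyxxyyyy$xxxx
  rot[5] = xyyyyyxxyxxyyyy$xxxxx
  rot[6] = yyyyyxxyxxyyyy$xxxxxx
  rot[7] = yyyyxxyxxyyyy$xxxxxxy
  rot[8] = yyyxxyxxyyyy$xxxxxxyy
  rot[9] = yyxxyxxyyyy$xxxxxxyyy
  rot[10] = yxxyxxyyyy$xxxxxxyyyy
  rot[11] = xxyxxyyyy$xxxxxxyyyyy
  rot[12] = xyxxyyyy$xxxxxxyyyyyx
  rot[13] = yxxyyyy$xxxxxxyyyyyxx
  rot[14] = xxyyyy$xxxxxxyyyyyxxy
  rot[15] = xyyyy$xxxxxxyyyyyxxyx
  rot[16] = yyyy$xxxxxxyyyyyxxyxx
  rot[17] = yyy$xxxxxxyyyyyxxyxxy
  rot[18] = yy$xxxxxxyyyyyxxyxxyy
  rot[19] = y$xxxxxxyyyyyxxyxxyyy
  rot[20] = $xxxxxxyyyyyxxyxxyyyy
Sorted (with $ < everything):
  sorted[0] = $xxxxxxyyyyyxxyxxyyyy  (last char: 'y')
  sorted[1] = xxxxxxyyyyyxxyxxyyyy$  (last char: '$')
  sorted[2] = xxxxxyyyyyxxyxxyyyy$x  (last char: 'x')
  sorted[3] = xxxxyyyyyxxyxxyyyy$xx  (last char: 'x')
  sorted[4] = xxxyyyyyxxyxxyyyy$xxx  (last char: 'x')
  sorted[5] = xxyxxyyyy$xxxxxxyyyyy  (last char: 'y')
  sorted[6] = xxyyyy$xxxxxxyyyyyxxy  (last char: 'y')
  sorted[7] = xxyyyyyxxyxxyyyy$xxxx  (last char: 'x')
  sorted[8] = xyxxyyyy$xxxxxxyyyyyx  (last char: 'x')
  sorted[9] = xyyyy$xxxxxxyyyyyxxyx  (last char: 'x')
  sorted[10] = xyyyyyxxyxxyyyy$xxxxx  (last char: 'x')
  sorted[11] = y$xxxxxxyyyyyxxyxxyyy  (last char: 'y')
  sorted[12] = yxxyxxyyyy$xxxxxxyyyy  (last char: 'y')
  sorted[13] = yxxyyyy$xxxxxxyyyyyxx  (last char: 'x')
  sorted[14] = yy$xxxxxxyyyyyxxyxxyy  (last char: 'y')
  sorted[15] = yyxxyxxyyyy$xxxxxxyyy  (last char: 'y')
  sorted[16] = yyy$xxxxxxyyyyyxxyxxy  (last char: 'y')
  sorted[17] = yyyxxyxxyyyy$xxxxxxyy  (last char: 'y')
  sorted[18] = yyyy$xxxxxxyyyyyxxyxx  (last char: 'x')
  sorted[19] = yyyyxxyxxyyyy$xxxxxxy  (last char: 'y')
  sorted[20] = yyyyyxxyxxyyyy$xxxxxx  (last char: 'x')
Last column: y$xxxyyxxxxyyxyyyyxyx
Original string S is at sorted index 1

Answer: y$xxxyyxxxxyyxyyyyxyx
1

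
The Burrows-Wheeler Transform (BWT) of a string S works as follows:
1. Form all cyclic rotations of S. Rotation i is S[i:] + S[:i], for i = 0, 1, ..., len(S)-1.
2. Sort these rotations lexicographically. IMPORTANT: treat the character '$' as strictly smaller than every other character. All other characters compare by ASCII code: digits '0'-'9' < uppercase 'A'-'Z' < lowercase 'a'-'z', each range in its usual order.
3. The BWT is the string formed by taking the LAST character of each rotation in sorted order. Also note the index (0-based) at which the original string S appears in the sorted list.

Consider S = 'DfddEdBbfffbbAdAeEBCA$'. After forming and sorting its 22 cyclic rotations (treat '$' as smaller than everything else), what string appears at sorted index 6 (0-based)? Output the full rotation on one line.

All 22 rotations (rotation i = S[i:]+S[:i]):
  rot[0] = DfddEdBbfffbbAdAeEBCA$
  rot[1] = fddEdBbfffbbAdAeEBCA$D
  rot[2] = ddEdBbfffbbAdAeEBCA$Df
  rot[3] = dEdBbfffbbAdAeEBCA$Dfd
  rot[4] = EdBbfffbbAdAeEBCA$Dfdd
  rot[5] = dBbfffbbAdAeEBCA$DfddE
  rot[6] = BbfffbbAdAeEBCA$DfddEd
  rot[7] = bfffbbAdAeEBCA$DfddEdB
  rot[8] = fffbbAdAeEBCA$DfddEdBb
  rot[9] = ffbbAdAeEBCA$DfddEdBbf
  rot[10] = fbbAdAeEBCA$DfddEdBbff
  rot[11] = bbAdAeEBCA$DfddEdBbfff
  rot[12] = bAdAeEBCA$DfddEdBbfffb
  rot[13] = AdAeEBCA$DfddEdBbfffbb
  rot[14] = dAeEBCA$DfddEdBbfffbbA
  rot[15] = AeEBCA$DfddEdBbfffbbAd
  rot[16] = eEBCA$DfddEdBbfffbbAdA
  rot[17] = EBCA$DfddEdBbfffbbAdAe
  rot[18] = BCA$DfddEdBbfffbbAdAeE
  rot[19] = CA$DfddEdBbfffbbAdAeEB
  rot[20] = A$DfddEdBbfffbbAdAeEBC
  rot[21] = $DfddEdBbfffbbAdAeEBCA
Sorted (with $ < everything):
  sorted[0] = $DfddEdBbfffbbAdAeEBCA
  sorted[1] = A$DfddEdBbfffbbAdAeEBC
  sorted[2] = AdAeEBCA$DfddEdBbfffbb
  sorted[3] = AeEBCA$DfddEdBbfffbbAd
  sorted[4] = BCA$DfddEdBbfffbbAdAeE
  sorted[5] = BbfffbbAdAeEBCA$DfddEd
  sorted[6] = CA$DfddEdBbfffbbAdAeEB
  sorted[7] = DfddEdBbfffbbAdAeEBCA$
  sorted[8] = EBCA$DfddEdBbfffbbAdAe
  sorted[9] = EdBbfffbbAdAeEBCA$Dfdd
  sorted[10] = bAdAeEBCA$DfddEdBbfffb
  sorted[11] = bbAdAeEBCA$DfddEdBbfff
  sorted[12] = bfffbbAdAeEBCA$DfddEdB
  sorted[13] = dAeEBCA$DfddEdBbfffbbA
  sorted[14] = dBbfffbbAdAeEBCA$DfddE
  sorted[15] = dEdBbfffbbAdAeEBCA$Dfd
  sorted[16] = ddEdBbfffbbAdAeEBCA$Df
  sorted[17] = eEBCA$DfddEdBbfffbbAdA
  sorted[18] = fbbAdAeEBCA$DfddEdBbff
  sorted[19] = fddEdBbfffbbAdAeEBCA$D
  sorted[20] = ffbbAdAeEBCA$DfddEdBbf
  sorted[21] = fffbbAdAeEBCA$DfddEdBb
sorted[6] = CA$DfddEdBbfffbbAdAeEB

Answer: CA$DfddEdBbfffbbAdAeEB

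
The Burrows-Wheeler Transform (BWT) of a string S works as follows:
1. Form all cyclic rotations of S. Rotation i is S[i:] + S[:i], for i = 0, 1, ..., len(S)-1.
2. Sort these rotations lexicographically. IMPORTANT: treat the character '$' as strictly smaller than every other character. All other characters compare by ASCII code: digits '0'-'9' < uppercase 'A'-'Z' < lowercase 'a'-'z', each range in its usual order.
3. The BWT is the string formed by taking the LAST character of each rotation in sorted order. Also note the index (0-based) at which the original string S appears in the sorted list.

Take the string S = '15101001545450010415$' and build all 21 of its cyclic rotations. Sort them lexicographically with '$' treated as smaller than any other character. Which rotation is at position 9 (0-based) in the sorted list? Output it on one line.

All 21 rotations (rotation i = S[i:]+S[:i]):
  rot[0] = 15101001545450010415$
  rot[1] = 5101001545450010415$1
  rot[2] = 101001545450010415$15
  rot[3] = 01001545450010415$151
  rot[4] = 1001545450010415$1510
  rot[5] = 001545450010415$15101
  rot[6] = 01545450010415$151010
  rot[7] = 1545450010415$1510100
  rot[8] = 545450010415$15101001
  rot[9] = 45450010415$151010015
  rot[10] = 5450010415$1510100154
  rot[11] = 450010415$15101001545
  rot[12] = 50010415$151010015454
  rot[13] = 0010415$1510100154545
  rot[14] = 010415$15101001545450
  rot[15] = 10415$151010015454500
  rot[16] = 0415$1510100154545001
  rot[17] = 415$15101001545450010
  rot[18] = 15$151010015454500104
  rot[19] = 5$1510100154545001041
  rot[20] = $15101001545450010415
Sorted (with $ < everything):
  sorted[0] = $15101001545450010415
  sorted[1] = 0010415$1510100154545
  sorted[2] = 001545450010415$15101
  sorted[3] = 01001545450010415$151
  sorted[4] = 010415$15101001545450
  sorted[5] = 01545450010415$151010
  sorted[6] = 0415$1510100154545001
  sorted[7] = 1001545450010415$1510
  sorted[8] = 101001545450010415$15
  sorted[9] = 10415$151010015454500
  sorted[10] = 15$151010015454500104
  sorted[11] = 15101001545450010415$
  sorted[12] = 1545450010415$1510100
  sorted[13] = 415$15101001545450010
  sorted[14] = 450010415$15101001545
  sorted[15] = 45450010415$151010015
  sorted[16] = 5$1510100154545001041
  sorted[17] = 50010415$151010015454
  sorted[18] = 5101001545450010415$1
  sorted[19] = 5450010415$1510100154
  sorted[20] = 545450010415$15101001
sorted[9] = 10415$151010015454500

Answer: 10415$151010015454500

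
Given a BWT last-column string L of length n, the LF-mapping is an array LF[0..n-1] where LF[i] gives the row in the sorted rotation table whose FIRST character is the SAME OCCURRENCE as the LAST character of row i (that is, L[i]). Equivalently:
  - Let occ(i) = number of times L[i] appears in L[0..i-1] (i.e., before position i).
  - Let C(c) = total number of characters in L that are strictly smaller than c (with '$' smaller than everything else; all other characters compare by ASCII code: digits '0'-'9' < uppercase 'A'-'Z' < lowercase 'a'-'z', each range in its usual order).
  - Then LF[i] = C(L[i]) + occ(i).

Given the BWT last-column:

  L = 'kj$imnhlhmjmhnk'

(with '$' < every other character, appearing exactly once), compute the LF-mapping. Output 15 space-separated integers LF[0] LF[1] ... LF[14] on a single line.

Answer: 7 5 0 4 10 13 1 9 2 11 6 12 3 14 8

Derivation:
Char counts: '$':1, 'h':3, 'i':1, 'j':2, 'k':2, 'l':1, 'm':3, 'n':2
C (first-col start): C('$')=0, C('h')=1, C('i')=4, C('j')=5, C('k')=7, C('l')=9, C('m')=10, C('n')=13
L[0]='k': occ=0, LF[0]=C('k')+0=7+0=7
L[1]='j': occ=0, LF[1]=C('j')+0=5+0=5
L[2]='$': occ=0, LF[2]=C('$')+0=0+0=0
L[3]='i': occ=0, LF[3]=C('i')+0=4+0=4
L[4]='m': occ=0, LF[4]=C('m')+0=10+0=10
L[5]='n': occ=0, LF[5]=C('n')+0=13+0=13
L[6]='h': occ=0, LF[6]=C('h')+0=1+0=1
L[7]='l': occ=0, LF[7]=C('l')+0=9+0=9
L[8]='h': occ=1, LF[8]=C('h')+1=1+1=2
L[9]='m': occ=1, LF[9]=C('m')+1=10+1=11
L[10]='j': occ=1, LF[10]=C('j')+1=5+1=6
L[11]='m': occ=2, LF[11]=C('m')+2=10+2=12
L[12]='h': occ=2, LF[12]=C('h')+2=1+2=3
L[13]='n': occ=1, LF[13]=C('n')+1=13+1=14
L[14]='k': occ=1, LF[14]=C('k')+1=7+1=8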